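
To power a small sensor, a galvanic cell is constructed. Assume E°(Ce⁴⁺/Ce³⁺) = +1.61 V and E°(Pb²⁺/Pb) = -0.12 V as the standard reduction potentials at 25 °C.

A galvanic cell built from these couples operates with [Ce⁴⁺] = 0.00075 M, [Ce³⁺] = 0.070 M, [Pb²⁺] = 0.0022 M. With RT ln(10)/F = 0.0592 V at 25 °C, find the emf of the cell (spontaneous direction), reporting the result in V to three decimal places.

Ce⁴⁺/Ce³⁺ is the cathode (higher E°), Pb²⁺/Pb the anode: E°cell = +1.61 − (-0.12) = +1.73 V, n = 2.
Overall: 2 Ce⁴⁺(aq) + Pb(s) → 2 Ce³⁺(aq) + Pb²⁺(aq)
Q = [Ce³⁺]^2·[Pb²⁺] / ([Ce⁴⁺]^2); log Q = 1.282.
E = E° − (0.0592/n) log Q = +1.73 − (0.0592/2)(1.282) = +1.692 V.

+1.692 V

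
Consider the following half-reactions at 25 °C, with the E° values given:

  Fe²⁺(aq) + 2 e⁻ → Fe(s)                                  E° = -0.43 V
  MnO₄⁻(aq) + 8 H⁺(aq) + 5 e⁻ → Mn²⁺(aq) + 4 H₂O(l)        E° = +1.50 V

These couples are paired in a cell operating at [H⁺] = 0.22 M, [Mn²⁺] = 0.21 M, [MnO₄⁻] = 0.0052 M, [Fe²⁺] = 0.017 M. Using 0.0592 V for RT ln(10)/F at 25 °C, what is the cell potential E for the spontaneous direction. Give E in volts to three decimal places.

MnO₄⁻/Mn²⁺ is the cathode (higher E°), Fe²⁺/Fe the anode: E°cell = +1.50 − (-0.43) = +1.93 V, n = 10.
Overall: 2 MnO₄⁻(aq) + 16 H⁺(aq) + 5 Fe(s) → 2 Mn²⁺(aq) + 8 H₂O(l) + 5 Fe²⁺(aq)
Q = [Mn²⁺]^2·[Fe²⁺]^5 / ([MnO₄⁻]^2·[H⁺]^16); log Q = 4.886.
E = E° − (0.0592/n) log Q = +1.93 − (0.0592/10)(4.886) = +1.901 V.

+1.901 V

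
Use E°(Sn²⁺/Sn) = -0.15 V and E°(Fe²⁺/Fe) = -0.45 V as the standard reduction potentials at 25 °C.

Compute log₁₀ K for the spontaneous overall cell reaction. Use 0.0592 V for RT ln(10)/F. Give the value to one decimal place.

Cathode: Sn²⁺/Sn; anode: Fe²⁺/Fe. E°cell = +0.30 V, n = 2.
log K = nE°cell / 0.0592 = (2)(+0.30) / 0.0592 = 10.1.

10.1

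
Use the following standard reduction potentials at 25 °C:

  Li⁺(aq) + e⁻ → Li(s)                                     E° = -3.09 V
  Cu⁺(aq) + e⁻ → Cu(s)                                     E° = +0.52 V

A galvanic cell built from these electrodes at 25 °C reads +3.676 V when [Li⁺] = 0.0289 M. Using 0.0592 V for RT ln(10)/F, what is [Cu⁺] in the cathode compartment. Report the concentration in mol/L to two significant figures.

Cu⁺/Cu is the cathode, Li⁺/Li the anode: E°cell = +3.61 V, n = 1.
Overall reaction: Cu⁺(aq) + Li(s) → Cu(s) + Li⁺(aq); Q = [Li⁺]^1/[Cu⁺]^1.
From E = E° − (0.0592/n) log Q: log Q = (E° − E)·n/0.0592 = (+3.61 − (+3.676))·1/0.0592 = -1.1149.
So 1·log[Cu⁺] = 1·log(0.0289) − log Q = -1.5391 − (-1.1149) = -0.4242; [Cu⁺] = 10^(-0.4242) ≈ 0.38 M.

0.38 M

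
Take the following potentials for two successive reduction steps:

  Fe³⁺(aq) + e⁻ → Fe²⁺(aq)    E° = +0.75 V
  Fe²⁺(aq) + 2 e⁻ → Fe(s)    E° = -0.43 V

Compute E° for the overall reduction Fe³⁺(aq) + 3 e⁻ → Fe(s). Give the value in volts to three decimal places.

-0.037 V

Adding the free-energy changes (−nFE°) of the two steps gives −n₃FE°₃ = −n₁FE°₁ − n₂FE°₂.
E°₃ = (1×+0.75 + 2×-0.43) / 3 = (-0.110) / 3 = -0.037 V.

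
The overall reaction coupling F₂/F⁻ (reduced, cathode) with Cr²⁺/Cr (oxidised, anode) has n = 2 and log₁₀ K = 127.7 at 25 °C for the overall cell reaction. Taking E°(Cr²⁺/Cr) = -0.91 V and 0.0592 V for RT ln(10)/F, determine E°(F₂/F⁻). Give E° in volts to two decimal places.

+2.87 V

E°cell = (0.0592/n)·log K = (0.0592/2)(127.7) = +3.780 V.
Since F₂/F⁻ is the cathode and Cr²⁺/Cr the anode, E°cell = E°(F₂/F⁻) − E°(Cr²⁺/Cr).
So E°(F₂/F⁻) = E°cell + E°(Cr²⁺/Cr) = +3.780 + (-0.91) = +2.87 V.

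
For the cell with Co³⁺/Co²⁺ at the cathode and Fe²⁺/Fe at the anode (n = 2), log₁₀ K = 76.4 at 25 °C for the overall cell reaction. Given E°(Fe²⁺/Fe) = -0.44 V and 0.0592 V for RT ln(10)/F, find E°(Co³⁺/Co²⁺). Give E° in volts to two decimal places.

+1.82 V

E°cell = (0.0592/n)·log K = (0.0592/2)(76.4) = +2.261 V.
Since Co³⁺/Co²⁺ is the cathode and Fe²⁺/Fe the anode, E°cell = E°(Co³⁺/Co²⁺) − E°(Fe²⁺/Fe).
So E°(Co³⁺/Co²⁺) = E°cell + E°(Fe²⁺/Fe) = +2.261 + (-0.44) = +1.82 V.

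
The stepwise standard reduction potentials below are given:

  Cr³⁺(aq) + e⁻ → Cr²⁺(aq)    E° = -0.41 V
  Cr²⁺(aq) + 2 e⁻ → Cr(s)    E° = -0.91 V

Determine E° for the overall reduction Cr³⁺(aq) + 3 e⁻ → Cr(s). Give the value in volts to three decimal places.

-0.743 V

Adding the free-energy changes (−nFE°) of the two steps gives −n₃FE°₃ = −n₁FE°₁ − n₂FE°₂.
E°₃ = (1×-0.41 + 2×-0.91) / 3 = (-2.230) / 3 = -0.743 V.
E° values themselves are not directly additive — weighting by electron count is essential.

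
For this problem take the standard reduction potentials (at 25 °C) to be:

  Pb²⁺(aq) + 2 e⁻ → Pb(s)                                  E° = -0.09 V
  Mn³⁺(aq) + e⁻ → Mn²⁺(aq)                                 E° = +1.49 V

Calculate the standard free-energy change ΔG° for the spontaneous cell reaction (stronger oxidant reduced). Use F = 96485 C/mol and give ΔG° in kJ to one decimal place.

Mn³⁺/Mn²⁺ (E° = +1.49 V) is the cathode; Pb²⁺/Pb (E° = -0.09 V) is the anode, so E°cell = +1.58 V.
Balancing electrons gives n = 2 (lcm of 1 and 2).
ΔG° = −nFE° = −(2)(96485)(+1.58) = -304,893 J = -304.9 kJ.

-304.9 kJ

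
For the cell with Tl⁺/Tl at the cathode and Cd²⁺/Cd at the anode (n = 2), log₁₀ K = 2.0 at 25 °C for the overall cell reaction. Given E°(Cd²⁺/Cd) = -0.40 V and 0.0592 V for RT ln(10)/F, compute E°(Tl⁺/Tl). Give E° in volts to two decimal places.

-0.34 V

E°cell = (0.0592/n)·log K = (0.0592/2)(2.0) = +0.059 V.
Since Tl⁺/Tl is the cathode and Cd²⁺/Cd the anode, E°cell = E°(Tl⁺/Tl) − E°(Cd²⁺/Cd).
So E°(Tl⁺/Tl) = E°cell + E°(Cd²⁺/Cd) = +0.059 + (-0.40) = -0.34 V.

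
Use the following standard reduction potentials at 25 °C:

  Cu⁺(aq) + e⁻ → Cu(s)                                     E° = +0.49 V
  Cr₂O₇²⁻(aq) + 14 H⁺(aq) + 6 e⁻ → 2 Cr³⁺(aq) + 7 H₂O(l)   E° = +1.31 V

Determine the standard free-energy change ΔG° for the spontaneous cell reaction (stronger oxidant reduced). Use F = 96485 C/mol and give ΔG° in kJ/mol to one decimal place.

-474.7 kJ/mol

Cr₂O₇²⁻/Cr³⁺ (E° = +1.31 V) is the cathode; Cu⁺/Cu (E° = +0.49 V) is the anode, so E°cell = +0.82 V.
Balancing electrons gives n = 6 (lcm of 6 and 1).
ΔG° = −nFE° = −(6)(96485)(+0.82) = -474,706 J = -474.7 kJ/mol.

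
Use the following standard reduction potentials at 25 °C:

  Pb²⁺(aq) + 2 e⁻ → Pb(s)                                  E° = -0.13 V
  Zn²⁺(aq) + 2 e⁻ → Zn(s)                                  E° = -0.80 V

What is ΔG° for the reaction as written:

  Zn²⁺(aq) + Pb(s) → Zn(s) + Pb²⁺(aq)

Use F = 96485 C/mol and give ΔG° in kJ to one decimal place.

+129.3 kJ

As written, Zn²⁺/Zn is reduced (cathode) and Pb²⁺/Pb is oxidised (anode), so E°cell = (-0.80) − (-0.13) = -0.67 V.
Balancing electrons gives n = 2.
ΔG° = −nFE° = −(2)(96485)(-0.67) = 129,290 J = +129.3 kJ.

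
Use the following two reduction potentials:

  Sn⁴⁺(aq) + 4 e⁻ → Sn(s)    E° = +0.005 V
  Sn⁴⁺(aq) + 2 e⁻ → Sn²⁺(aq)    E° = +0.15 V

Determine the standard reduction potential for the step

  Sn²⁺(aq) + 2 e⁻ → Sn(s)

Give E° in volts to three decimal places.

-0.140 V

Sequential free energies add, so n₃E°₃ = n₁E°₁ + n₂E°₂.
With n₃ = 4, and the known step contributing 2×(+0.15) V, the unknown satisfies 2·E° = 4×(+0.005) − 2×(+0.15) = -0.280.
E° = -0.280 / 2 = -0.140 V.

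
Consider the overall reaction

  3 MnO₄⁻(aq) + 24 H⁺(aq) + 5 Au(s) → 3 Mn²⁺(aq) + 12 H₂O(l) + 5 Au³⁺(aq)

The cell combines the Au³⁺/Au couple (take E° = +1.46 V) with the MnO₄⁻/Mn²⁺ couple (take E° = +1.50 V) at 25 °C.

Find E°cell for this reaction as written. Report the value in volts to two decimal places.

The MnO₄⁻/Mn²⁺ couple has the higher reduction potential, so it is the cathode; Au³⁺/Au is oxidised at the anode.
E°cell = E°(cathode) − E°(anode) = (+1.50) − (+1.46) = +0.04 V.
Since E°cell > 0, the reaction is spontaneous under standard conditions.

+0.04 V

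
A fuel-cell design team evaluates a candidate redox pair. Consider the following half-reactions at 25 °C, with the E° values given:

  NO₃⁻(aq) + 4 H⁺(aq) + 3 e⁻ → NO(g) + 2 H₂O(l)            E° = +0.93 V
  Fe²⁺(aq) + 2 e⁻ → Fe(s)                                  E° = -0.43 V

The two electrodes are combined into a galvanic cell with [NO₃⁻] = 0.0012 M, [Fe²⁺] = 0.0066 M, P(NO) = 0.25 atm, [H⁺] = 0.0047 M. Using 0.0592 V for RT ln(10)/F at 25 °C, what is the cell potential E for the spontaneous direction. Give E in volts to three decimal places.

+1.195 V

NO₃⁻/NO is the cathode (higher E°), Fe²⁺/Fe the anode: E°cell = +0.93 − (-0.43) = +1.36 V, n = 6.
Overall: 2 NO₃⁻(aq) + 8 H⁺(aq) + 3 Fe(s) → 2 NO(g) + 4 H₂O(l) + 3 Fe²⁺(aq)
Q = P(NO)^2·[Fe²⁺]^3 / ([NO₃⁻]^2·[H⁺]^8); log Q = 16.719.
E = E° − (0.0592/n) log Q = +1.36 − (0.0592/6)(16.719) = +1.195 V.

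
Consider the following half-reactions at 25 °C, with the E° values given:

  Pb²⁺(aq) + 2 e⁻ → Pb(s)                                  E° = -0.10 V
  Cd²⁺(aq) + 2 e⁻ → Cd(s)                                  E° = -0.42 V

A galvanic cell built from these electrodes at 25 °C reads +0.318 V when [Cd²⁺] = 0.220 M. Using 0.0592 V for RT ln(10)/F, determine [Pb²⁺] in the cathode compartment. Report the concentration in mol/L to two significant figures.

Pb²⁺/Pb is the cathode, Cd²⁺/Cd the anode: E°cell = +0.32 V, n = 2.
Overall reaction: Pb²⁺(aq) + Cd(s) → Pb(s) + Cd²⁺(aq); Q = [Cd²⁺]^1/[Pb²⁺]^1.
From E = E° − (0.0592/n) log Q: log Q = (E° − E)·n/0.0592 = (+0.32 − (+0.318))·2/0.0592 = 0.0676.
So 1·log[Pb²⁺] = 1·log(0.22) − log Q = -0.6576 − (0.0676) = -0.7252; [Pb²⁺] = 10^(-0.7252) ≈ 0.19 M.

0.19 M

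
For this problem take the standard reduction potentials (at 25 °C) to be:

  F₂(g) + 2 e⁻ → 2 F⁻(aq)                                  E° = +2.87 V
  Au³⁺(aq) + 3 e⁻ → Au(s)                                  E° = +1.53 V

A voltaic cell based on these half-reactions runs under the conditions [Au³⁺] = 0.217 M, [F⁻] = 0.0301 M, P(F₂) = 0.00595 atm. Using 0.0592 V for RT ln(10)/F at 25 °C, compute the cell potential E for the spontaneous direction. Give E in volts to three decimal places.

F₂/F⁻ is the cathode (higher E°), Au³⁺/Au the anode: E°cell = +2.87 − (+1.53) = +1.34 V, n = 6.
Overall: 3 F₂(g) + 2 Au(s) → 6 F⁻(aq) + 2 Au³⁺(aq)
Q = [F⁻]^6·[Au³⁺]^2 / (P(F₂)^3); log Q = -3.779.
E = E° − (0.0592/n) log Q = +1.34 − (0.0592/6)(-3.779) = +1.377 V.

+1.377 V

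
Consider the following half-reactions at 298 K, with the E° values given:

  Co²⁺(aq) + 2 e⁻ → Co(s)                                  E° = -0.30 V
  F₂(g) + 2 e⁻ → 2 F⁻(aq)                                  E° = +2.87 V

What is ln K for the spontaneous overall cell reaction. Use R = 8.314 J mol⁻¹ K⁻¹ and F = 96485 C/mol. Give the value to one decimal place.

246.9

Cathode: F₂/F⁻; anode: Co²⁺/Co. E°cell = (+2.87) − (-0.30) = +3.17 V, with n = 2.
ΔG° = −nFE° = −RT ln K, so ln K = nFE°/(RT) = (2)(96485)(+3.17) / ((8.314)(298)) = 246.901.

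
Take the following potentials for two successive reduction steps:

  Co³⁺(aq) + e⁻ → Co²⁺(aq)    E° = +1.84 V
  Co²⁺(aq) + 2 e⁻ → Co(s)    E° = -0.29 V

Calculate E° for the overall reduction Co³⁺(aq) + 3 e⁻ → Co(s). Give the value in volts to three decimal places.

+0.420 V

Since ΔG° = −nFE° is additive over sequential reductions, n₃E°₃ = n₁E°₁ + n₂E°₂.
E°₃ = (1×+1.84 + 2×-0.29) / 3 = (+1.260) / 3 = +0.420 V.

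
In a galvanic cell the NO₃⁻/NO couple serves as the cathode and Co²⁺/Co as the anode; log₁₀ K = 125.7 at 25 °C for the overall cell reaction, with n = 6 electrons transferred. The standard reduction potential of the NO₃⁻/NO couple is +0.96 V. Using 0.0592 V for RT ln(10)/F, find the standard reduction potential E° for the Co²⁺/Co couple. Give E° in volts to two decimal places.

E°cell = (0.0592/n)·log K = (0.0592/6)(125.7) = +1.240 V.
Since NO₃⁻/NO is the cathode and Co²⁺/Co the anode, E°cell = E°(NO₃⁻/NO) − E°(Co²⁺/Co).
So E°(Co²⁺/Co) = E°(NO₃⁻/NO) − E°cell = (+0.96) − (+1.240) = -0.28 V.

-0.28 V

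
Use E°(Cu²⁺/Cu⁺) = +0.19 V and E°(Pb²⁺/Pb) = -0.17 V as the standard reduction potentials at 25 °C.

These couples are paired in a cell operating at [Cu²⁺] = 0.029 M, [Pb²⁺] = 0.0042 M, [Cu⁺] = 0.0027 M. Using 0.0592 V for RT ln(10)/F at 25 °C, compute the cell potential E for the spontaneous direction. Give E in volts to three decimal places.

+0.491 V

Cu²⁺/Cu⁺ is the cathode (higher E°), Pb²⁺/Pb the anode: E°cell = +0.19 − (-0.17) = +0.36 V, n = 2.
Overall: 2 Cu²⁺(aq) + Pb(s) → 2 Cu⁺(aq) + Pb²⁺(aq)
Q = [Cu⁺]^2·[Pb²⁺] / ([Cu²⁺]^2); log Q = -4.439.
E = E° − (0.0592/n) log Q = +0.36 − (0.0592/2)(-4.439) = +0.491 V.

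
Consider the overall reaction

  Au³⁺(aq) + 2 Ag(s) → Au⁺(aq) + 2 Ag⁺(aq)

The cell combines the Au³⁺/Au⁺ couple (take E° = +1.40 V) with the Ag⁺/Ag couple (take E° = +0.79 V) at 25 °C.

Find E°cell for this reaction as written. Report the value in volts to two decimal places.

+0.61 V

The Au³⁺/Au⁺ couple has the higher reduction potential, so it is the cathode; Ag⁺/Ag is oxidised at the anode.
E°cell = E°(cathode) − E°(anode) = (+1.40) − (+0.79) = +0.61 V.
Since E°cell > 0, the reaction is spontaneous under standard conditions.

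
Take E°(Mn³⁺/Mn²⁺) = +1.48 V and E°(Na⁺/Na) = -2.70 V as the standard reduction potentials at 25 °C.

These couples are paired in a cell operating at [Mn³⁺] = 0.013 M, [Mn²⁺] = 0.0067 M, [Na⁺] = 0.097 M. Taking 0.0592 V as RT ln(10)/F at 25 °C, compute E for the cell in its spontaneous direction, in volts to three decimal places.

+4.257 V

Mn³⁺/Mn²⁺ is the cathode (higher E°), Na⁺/Na the anode: E°cell = +1.48 − (-2.70) = +4.18 V, n = 1.
Overall: Mn³⁺(aq) + Na(s) → Mn²⁺(aq) + Na⁺(aq)
Q = [Mn²⁺]·[Na⁺] / ([Mn³⁺]); log Q = -1.301.
E = E° − (0.0592/n) log Q = +4.18 − (0.0592/1)(-1.301) = +4.257 V.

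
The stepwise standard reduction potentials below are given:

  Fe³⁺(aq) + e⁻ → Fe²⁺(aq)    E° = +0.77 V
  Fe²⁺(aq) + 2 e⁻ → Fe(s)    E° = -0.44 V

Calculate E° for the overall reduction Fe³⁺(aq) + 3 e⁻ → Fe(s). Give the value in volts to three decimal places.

Adding the free-energy changes (−nFE°) of the two steps gives −n₃FE°₃ = −n₁FE°₁ − n₂FE°₂.
E°₃ = (1×+0.77 + 2×-0.44) / 3 = (-0.110) / 3 = -0.037 V.

-0.037 V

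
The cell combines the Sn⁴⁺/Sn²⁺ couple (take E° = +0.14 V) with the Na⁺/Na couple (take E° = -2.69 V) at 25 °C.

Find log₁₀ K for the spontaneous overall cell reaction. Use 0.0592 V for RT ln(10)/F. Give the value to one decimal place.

95.6

Cathode: Sn⁴⁺/Sn²⁺; anode: Na⁺/Na. E°cell = +2.83 V, n = 2.
log K = nE°cell / 0.0592 = (2)(+2.83) / 0.0592 = 95.6.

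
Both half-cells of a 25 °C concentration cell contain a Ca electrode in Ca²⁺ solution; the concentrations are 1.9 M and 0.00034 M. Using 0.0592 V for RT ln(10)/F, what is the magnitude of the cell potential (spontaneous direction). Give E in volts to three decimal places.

For a concentration cell E°cell = 0. The 1.9 M side is the cathode (reduction is favoured where [Ca²⁺] is higher).
With n = 2, E = −(0.0592/2) log([Ca²⁺]ₐₙ/[Ca²⁺]꜀ₐₜ) = −(0.0592/2) log(0.00034/1.9) = −(0.0592/2)(-3.747) = +0.111 V.

+0.111 V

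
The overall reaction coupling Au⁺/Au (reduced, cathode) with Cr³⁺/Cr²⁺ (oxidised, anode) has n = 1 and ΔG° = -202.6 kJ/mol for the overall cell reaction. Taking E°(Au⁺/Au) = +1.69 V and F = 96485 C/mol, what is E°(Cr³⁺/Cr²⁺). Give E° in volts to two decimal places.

E°cell = −ΔG°/(nF) = −(-202.6×10³)/((1)(96485)) = +2.100 V.
Since Au⁺/Au is the cathode and Cr³⁺/Cr²⁺ the anode, E°cell = E°(Au⁺/Au) − E°(Cr³⁺/Cr²⁺).
So E°(Cr³⁺/Cr²⁺) = E°(Au⁺/Au) − E°cell = (+1.69) − (+2.100) = -0.41 V.

-0.41 V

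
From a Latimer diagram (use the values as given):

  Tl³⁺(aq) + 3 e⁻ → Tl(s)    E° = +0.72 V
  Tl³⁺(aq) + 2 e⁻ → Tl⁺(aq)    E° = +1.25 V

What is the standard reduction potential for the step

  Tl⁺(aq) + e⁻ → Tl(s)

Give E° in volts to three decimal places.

-0.340 V

Sequential free energies add, so n₃E°₃ = n₁E°₁ + n₂E°₂.
With n₃ = 3, and the known step contributing 2×(+1.25) V, the unknown satisfies 1·E° = 3×(+0.72) − 2×(+1.25) = -0.340.
E° = -0.340 / 1 = -0.340 V.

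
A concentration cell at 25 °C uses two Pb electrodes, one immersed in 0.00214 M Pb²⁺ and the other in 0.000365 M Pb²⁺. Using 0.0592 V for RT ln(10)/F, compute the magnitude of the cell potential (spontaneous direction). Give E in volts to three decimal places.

For a concentration cell E°cell = 0. The 0.00214 M side is the cathode (reduction is favoured where [Pb²⁺] is higher).
With n = 2, E = −(0.0592/2) log([Pb²⁺]ₐₙ/[Pb²⁺]꜀ₐₜ) = −(0.0592/2) log(0.000365/0.00214) = −(0.0592/2)(-0.768) = +0.023 V.

+0.023 V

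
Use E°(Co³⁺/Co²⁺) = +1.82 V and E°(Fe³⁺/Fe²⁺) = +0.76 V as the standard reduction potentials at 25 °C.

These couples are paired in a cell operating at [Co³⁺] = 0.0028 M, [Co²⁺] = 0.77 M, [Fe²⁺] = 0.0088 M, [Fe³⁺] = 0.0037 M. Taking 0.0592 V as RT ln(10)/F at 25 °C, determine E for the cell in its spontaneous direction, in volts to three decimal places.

Co³⁺/Co²⁺ is the cathode (higher E°), Fe³⁺/Fe²⁺ the anode: E°cell = +1.82 − (+0.76) = +1.06 V, n = 1.
Overall: Co³⁺(aq) + Fe²⁺(aq) → Co²⁺(aq) + Fe³⁺(aq)
Q = [Co²⁺]·[Fe³⁺] / ([Co³⁺]·[Fe²⁺]); log Q = 2.063.
E = E° − (0.0592/n) log Q = +1.06 − (0.0592/1)(2.063) = +0.938 V.

+0.938 V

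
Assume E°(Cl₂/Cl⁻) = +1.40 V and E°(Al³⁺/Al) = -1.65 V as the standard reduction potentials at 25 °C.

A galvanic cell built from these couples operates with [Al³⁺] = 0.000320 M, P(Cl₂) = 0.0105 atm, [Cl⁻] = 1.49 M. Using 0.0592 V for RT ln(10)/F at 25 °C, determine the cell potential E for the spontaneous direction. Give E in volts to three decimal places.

+3.050 V

Cl₂/Cl⁻ is the cathode (higher E°), Al³⁺/Al the anode: E°cell = +1.40 − (-1.65) = +3.05 V, n = 6.
Overall: 3 Cl₂(g) + 2 Al(s) → 6 Cl⁻(aq) + 2 Al³⁺(aq)
Q = [Cl⁻]^6·[Al³⁺]^2 / (P(Cl₂)^3); log Q = -0.014.
E = E° − (0.0592/n) log Q = +3.05 − (0.0592/6)(-0.014) = +3.050 V.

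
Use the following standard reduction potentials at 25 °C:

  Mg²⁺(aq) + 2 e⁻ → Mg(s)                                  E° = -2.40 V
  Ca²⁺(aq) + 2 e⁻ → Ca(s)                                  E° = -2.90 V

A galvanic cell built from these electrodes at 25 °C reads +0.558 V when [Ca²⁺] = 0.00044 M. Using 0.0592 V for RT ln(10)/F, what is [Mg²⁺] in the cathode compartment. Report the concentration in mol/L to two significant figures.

0.040 M

Mg²⁺/Mg is the cathode, Ca²⁺/Ca the anode: E°cell = +0.50 V, n = 2.
Overall reaction: Mg²⁺(aq) + Ca(s) → Mg(s) + Ca²⁺(aq); Q = [Ca²⁺]^1/[Mg²⁺]^1.
From E = E° − (0.0592/n) log Q: log Q = (E° − E)·n/0.0592 = (+0.50 − (+0.558))·2/0.0592 = -1.9595.
So 1·log[Mg²⁺] = 1·log(0.00044) − log Q = -3.3565 − (-1.9595) = -1.3970; [Mg²⁺] = 10^(-1.3970) ≈ 0.040 M.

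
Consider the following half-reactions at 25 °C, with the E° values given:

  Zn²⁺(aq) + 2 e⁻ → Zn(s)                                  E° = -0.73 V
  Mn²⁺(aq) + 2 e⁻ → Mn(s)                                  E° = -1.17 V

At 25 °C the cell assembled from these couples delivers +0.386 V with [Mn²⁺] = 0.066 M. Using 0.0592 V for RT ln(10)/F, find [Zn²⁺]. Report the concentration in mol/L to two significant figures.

Zn²⁺/Zn is the cathode, Mn²⁺/Mn the anode: E°cell = +0.44 V, n = 2.
Overall reaction: Zn²⁺(aq) + Mn(s) → Zn(s) + Mn²⁺(aq); Q = [Mn²⁺]^1/[Zn²⁺]^1.
From E = E° − (0.0592/n) log Q: log Q = (E° − E)·n/0.0592 = (+0.44 − (+0.386))·2/0.0592 = 1.8243.
So 1·log[Zn²⁺] = 1·log(0.066) − log Q = -1.1805 − (1.8243) = -3.0048; [Zn²⁺] = 10^(-3.0048) ≈ 0.00099 M.

0.00099 M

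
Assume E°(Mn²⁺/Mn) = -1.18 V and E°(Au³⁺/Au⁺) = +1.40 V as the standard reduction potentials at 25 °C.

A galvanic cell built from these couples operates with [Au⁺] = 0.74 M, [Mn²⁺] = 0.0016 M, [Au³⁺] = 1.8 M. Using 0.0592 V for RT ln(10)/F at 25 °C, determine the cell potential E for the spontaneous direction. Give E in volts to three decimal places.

Au³⁺/Au⁺ is the cathode (higher E°), Mn²⁺/Mn the anode: E°cell = +1.40 − (-1.18) = +2.58 V, n = 2.
Overall: Au³⁺(aq) + Mn(s) → Au⁺(aq) + Mn²⁺(aq)
Q = [Au⁺]·[Mn²⁺] / ([Au³⁺]); log Q = -3.182.
E = E° − (0.0592/n) log Q = +2.58 − (0.0592/2)(-3.182) = +2.674 V.

+2.674 V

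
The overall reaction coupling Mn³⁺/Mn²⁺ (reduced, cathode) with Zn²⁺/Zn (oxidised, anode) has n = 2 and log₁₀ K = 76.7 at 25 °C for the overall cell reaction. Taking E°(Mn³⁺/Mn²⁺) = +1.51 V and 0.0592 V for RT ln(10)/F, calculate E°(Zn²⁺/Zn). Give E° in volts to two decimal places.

E°cell = (0.0592/n)·log K = (0.0592/2)(76.7) = +2.270 V.
Since Mn³⁺/Mn²⁺ is the cathode and Zn²⁺/Zn the anode, E°cell = E°(Mn³⁺/Mn²⁺) − E°(Zn²⁺/Zn).
So E°(Zn²⁺/Zn) = E°(Mn³⁺/Mn²⁺) − E°cell = (+1.51) − (+2.270) = -0.76 V.

-0.76 V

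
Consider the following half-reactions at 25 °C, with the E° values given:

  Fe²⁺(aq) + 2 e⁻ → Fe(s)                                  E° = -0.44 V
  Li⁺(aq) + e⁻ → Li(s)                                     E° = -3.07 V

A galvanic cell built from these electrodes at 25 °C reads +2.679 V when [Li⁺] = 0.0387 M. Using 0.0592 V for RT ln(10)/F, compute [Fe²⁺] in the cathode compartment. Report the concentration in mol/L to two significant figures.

0.068 M

Fe²⁺/Fe is the cathode, Li⁺/Li the anode: E°cell = +2.63 V, n = 2.
Overall reaction: Fe²⁺(aq) + 2 Li(s) → Fe(s) + 2 Li⁺(aq); Q = [Li⁺]^2/[Fe²⁺]^1.
From E = E° − (0.0592/n) log Q: log Q = (E° − E)·n/0.0592 = (+2.63 − (+2.679))·2/0.0592 = -1.6554.
So 1·log[Fe²⁺] = 2·log(0.0387) − log Q = -2.8246 − (-1.6554) = -1.1692; [Fe²⁺] = 10^(-1.1692) ≈ 0.068 M.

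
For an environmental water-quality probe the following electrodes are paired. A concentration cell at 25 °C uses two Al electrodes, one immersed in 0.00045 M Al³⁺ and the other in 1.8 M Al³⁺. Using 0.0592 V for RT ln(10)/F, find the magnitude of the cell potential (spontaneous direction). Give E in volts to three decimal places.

+0.071 V

For a concentration cell E°cell = 0. The 1.8 M side is the cathode (reduction is favoured where [Al³⁺] is higher).
With n = 3, E = −(0.0592/3) log([Al³⁺]ₐₙ/[Al³⁺]꜀ₐₜ) = −(0.0592/3) log(0.00045/1.8) = −(0.0592/3)(-3.602) = +0.071 V.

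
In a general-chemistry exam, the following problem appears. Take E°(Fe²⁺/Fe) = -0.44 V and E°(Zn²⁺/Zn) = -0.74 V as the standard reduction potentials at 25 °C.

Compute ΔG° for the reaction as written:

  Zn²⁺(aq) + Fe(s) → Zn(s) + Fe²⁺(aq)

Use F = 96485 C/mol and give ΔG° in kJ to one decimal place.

+57.9 kJ

As written, Zn²⁺/Zn is reduced (cathode) and Fe²⁺/Fe is oxidised (anode), so E°cell = (-0.74) − (-0.44) = -0.30 V.
Balancing electrons gives n = 2.
ΔG° = −nFE° = −(2)(96485)(-0.30) = 57,891 J = +57.9 kJ.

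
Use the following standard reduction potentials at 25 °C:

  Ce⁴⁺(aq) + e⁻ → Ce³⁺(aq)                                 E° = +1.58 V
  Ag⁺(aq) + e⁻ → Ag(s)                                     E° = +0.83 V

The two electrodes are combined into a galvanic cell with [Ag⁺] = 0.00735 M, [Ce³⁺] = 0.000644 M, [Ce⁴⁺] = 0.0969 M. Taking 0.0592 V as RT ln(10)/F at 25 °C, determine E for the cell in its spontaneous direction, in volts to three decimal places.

Ce⁴⁺/Ce³⁺ is the cathode (higher E°), Ag⁺/Ag the anode: E°cell = +1.58 − (+0.83) = +0.75 V, n = 1.
Overall: Ce⁴⁺(aq) + Ag(s) → Ce³⁺(aq) + Ag⁺(aq)
Q = [Ce³⁺]·[Ag⁺] / ([Ce⁴⁺]); log Q = -4.311.
E = E° − (0.0592/n) log Q = +0.75 − (0.0592/1)(-4.311) = +1.005 V.

+1.005 V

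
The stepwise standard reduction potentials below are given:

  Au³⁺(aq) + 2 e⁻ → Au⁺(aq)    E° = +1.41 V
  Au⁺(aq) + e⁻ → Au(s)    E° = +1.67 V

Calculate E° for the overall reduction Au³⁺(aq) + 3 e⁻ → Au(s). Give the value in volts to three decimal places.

Since ΔG° = −nFE° is additive over sequential reductions, n₃E°₃ = n₁E°₁ + n₂E°₂.
E°₃ = (2×+1.41 + 1×+1.67) / 3 = (+4.490) / 3 = +1.497 V.
Simply averaging or adding the two E° values would be wrong; the electron-weighted sum is required.

+1.497 V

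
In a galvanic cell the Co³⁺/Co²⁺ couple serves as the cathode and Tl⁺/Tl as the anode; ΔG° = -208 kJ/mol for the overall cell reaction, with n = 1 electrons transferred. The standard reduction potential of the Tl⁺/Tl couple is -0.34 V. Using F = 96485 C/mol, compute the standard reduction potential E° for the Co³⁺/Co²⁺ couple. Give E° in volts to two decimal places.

+1.82 V

E°cell = −ΔG°/(nF) = −(-208×10³)/((1)(96485)) = +2.156 V.
Since Co³⁺/Co²⁺ is the cathode and Tl⁺/Tl the anode, E°cell = E°(Co³⁺/Co²⁺) − E°(Tl⁺/Tl).
So E°(Co³⁺/Co²⁺) = E°cell + E°(Tl⁺/Tl) = +2.156 + (-0.34) = +1.82 V.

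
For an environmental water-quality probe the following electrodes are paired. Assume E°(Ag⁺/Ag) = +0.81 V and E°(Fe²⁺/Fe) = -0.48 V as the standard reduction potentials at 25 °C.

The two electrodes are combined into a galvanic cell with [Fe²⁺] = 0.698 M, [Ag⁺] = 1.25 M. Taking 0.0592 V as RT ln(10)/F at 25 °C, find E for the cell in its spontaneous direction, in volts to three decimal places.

+1.300 V

Ag⁺/Ag is the cathode (higher E°), Fe²⁺/Fe the anode: E°cell = +0.81 − (-0.48) = +1.29 V, n = 2.
Overall: 2 Ag⁺(aq) + Fe(s) → 2 Ag(s) + Fe²⁺(aq)
Q = [Fe²⁺] / ([Ag⁺]^2); log Q = -0.350.
E = E° − (0.0592/n) log Q = +1.29 − (0.0592/2)(-0.350) = +1.300 V.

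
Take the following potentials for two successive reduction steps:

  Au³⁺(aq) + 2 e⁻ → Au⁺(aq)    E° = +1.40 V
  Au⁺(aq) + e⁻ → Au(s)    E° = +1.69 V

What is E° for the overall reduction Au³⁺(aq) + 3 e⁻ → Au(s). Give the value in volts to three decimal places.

Adding the free-energy changes (−nFE°) of the two steps gives −n₃FE°₃ = −n₁FE°₁ − n₂FE°₂.
E°₃ = (2×+1.40 + 1×+1.69) / 3 = (+4.490) / 3 = +1.497 V.
Simply averaging or adding the two E° values would be wrong; the electron-weighted sum is required.

+1.497 V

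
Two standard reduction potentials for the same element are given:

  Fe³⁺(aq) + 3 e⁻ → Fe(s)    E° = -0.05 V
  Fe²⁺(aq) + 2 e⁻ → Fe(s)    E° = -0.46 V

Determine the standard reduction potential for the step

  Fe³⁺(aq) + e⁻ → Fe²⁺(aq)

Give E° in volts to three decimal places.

Sequential free energies add, so n₃E°₃ = n₁E°₁ + n₂E°₂.
With n₃ = 3, and the known step contributing 2×(-0.46) V, the unknown satisfies 1·E° = 3×(-0.05) − 2×(-0.46) = +0.770.
E° = +0.770 / 1 = +0.770 V.

+0.770 V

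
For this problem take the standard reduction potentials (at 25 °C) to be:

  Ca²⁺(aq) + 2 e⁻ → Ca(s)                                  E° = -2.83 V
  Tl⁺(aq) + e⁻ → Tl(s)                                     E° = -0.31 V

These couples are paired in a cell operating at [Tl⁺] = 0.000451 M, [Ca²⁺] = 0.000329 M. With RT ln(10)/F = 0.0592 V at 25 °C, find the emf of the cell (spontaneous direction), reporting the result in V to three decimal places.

+2.425 V

Tl⁺/Tl is the cathode (higher E°), Ca²⁺/Ca the anode: E°cell = -0.31 − (-2.83) = +2.52 V, n = 2.
Overall: 2 Tl⁺(aq) + Ca(s) → 2 Tl(s) + Ca²⁺(aq)
Q = [Ca²⁺] / ([Tl⁺]^2); log Q = 3.209.
E = E° − (0.0592/n) log Q = +2.52 − (0.0592/2)(3.209) = +2.425 V.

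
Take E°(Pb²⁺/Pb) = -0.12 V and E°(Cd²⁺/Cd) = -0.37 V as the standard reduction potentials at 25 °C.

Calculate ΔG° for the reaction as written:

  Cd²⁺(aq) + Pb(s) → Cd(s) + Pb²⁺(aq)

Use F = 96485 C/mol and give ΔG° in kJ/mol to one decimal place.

As written, Cd²⁺/Cd is reduced (cathode) and Pb²⁺/Pb is oxidised (anode), so E°cell = (-0.37) − (-0.12) = -0.25 V.
Balancing electrons gives n = 2.
ΔG° = −nFE° = −(2)(96485)(-0.25) = 48,242 J = +48.2 kJ/mol.

+48.2 kJ/mol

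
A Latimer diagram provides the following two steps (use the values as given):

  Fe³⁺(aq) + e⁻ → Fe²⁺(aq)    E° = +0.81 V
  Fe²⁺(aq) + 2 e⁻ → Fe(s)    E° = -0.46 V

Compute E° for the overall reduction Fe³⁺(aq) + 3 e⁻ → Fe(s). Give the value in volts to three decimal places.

-0.037 V

Standard free energies of sequential steps add: ΔG°₃ = ΔG°₁ + ΔG°₂, so n₃E°₃ = n₁E°₁ + n₂E°₂.
E°₃ = (1×+0.81 + 2×-0.46) / 3 = (-0.110) / 3 = -0.037 V.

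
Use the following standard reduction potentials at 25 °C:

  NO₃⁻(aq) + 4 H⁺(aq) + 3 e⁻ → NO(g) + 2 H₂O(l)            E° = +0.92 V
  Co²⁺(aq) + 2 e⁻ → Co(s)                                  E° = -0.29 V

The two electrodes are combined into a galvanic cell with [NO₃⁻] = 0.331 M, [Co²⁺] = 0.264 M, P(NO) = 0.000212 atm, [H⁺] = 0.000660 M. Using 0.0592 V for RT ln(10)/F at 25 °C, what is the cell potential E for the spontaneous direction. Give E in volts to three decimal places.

+1.039 V

NO₃⁻/NO is the cathode (higher E°), Co²⁺/Co the anode: E°cell = +0.92 − (-0.29) = +1.21 V, n = 6.
Overall: 2 NO₃⁻(aq) + 8 H⁺(aq) + 3 Co(s) → 2 NO(g) + 4 H₂O(l) + 3 Co²⁺(aq)
Q = P(NO)^2·[Co²⁺]^3 / ([NO₃⁻]^2·[H⁺]^8); log Q = 17.321.
E = E° − (0.0592/n) log Q = +1.21 − (0.0592/6)(17.321) = +1.039 V.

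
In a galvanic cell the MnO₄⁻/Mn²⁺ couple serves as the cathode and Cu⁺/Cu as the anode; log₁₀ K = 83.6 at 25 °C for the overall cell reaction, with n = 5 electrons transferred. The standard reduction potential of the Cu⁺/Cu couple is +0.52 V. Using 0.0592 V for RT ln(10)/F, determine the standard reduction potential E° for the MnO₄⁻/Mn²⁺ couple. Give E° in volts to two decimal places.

+1.51 V

E°cell = (0.0592/n)·log K = (0.0592/5)(83.6) = +0.990 V.
Since MnO₄⁻/Mn²⁺ is the cathode and Cu⁺/Cu the anode, E°cell = E°(MnO₄⁻/Mn²⁺) − E°(Cu⁺/Cu).
So E°(MnO₄⁻/Mn²⁺) = E°cell + E°(Cu⁺/Cu) = +0.990 + (+0.52) = +1.51 V.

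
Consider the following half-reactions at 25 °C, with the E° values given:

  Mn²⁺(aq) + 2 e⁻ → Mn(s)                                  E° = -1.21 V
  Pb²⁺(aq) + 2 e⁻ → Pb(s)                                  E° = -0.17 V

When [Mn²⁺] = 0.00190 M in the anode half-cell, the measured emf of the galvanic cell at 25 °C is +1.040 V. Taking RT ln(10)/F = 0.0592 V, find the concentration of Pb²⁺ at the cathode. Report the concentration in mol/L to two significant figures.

Pb²⁺/Pb is the cathode, Mn²⁺/Mn the anode: E°cell = +1.04 V, n = 2.
Overall reaction: Pb²⁺(aq) + Mn(s) → Pb(s) + Mn²⁺(aq); Q = [Mn²⁺]^1/[Pb²⁺]^1.
From E = E° − (0.0592/n) log Q: log Q = (E° − E)·n/0.0592 = (+1.04 − (+1.040))·2/0.0592 = 0.0000.
So 1·log[Pb²⁺] = 1·log(0.0019) − log Q = -2.7212 − (0.0000) = -2.7212; [Pb²⁺] = 10^(-2.7212) ≈ 0.0019 M.

0.0019 M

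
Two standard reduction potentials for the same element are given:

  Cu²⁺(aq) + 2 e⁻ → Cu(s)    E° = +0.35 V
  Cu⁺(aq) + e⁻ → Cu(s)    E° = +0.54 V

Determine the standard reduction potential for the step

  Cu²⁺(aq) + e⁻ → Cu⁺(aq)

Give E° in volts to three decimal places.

+0.160 V

Sequential free energies add, so n₃E°₃ = n₁E°₁ + n₂E°₂.
With n₃ = 2, and the known step contributing 1×(+0.54) V, the unknown satisfies 1·E° = 2×(+0.35) − 1×(+0.54) = +0.160.
E° = +0.160 / 1 = +0.160 V.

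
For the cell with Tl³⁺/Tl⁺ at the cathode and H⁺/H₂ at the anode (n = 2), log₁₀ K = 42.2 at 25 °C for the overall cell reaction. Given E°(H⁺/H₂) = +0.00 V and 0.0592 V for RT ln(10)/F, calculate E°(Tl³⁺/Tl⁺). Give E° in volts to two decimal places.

+1.25 V

E°cell = (0.0592/n)·log K = (0.0592/2)(42.2) = +1.249 V.
Since Tl³⁺/Tl⁺ is the cathode and H⁺/H₂ the anode, E°cell = E°(Tl³⁺/Tl⁺) − E°(H⁺/H₂).
So E°(Tl³⁺/Tl⁺) = E°cell + E°(H⁺/H₂) = +1.249 + (+0.00) = +1.25 V.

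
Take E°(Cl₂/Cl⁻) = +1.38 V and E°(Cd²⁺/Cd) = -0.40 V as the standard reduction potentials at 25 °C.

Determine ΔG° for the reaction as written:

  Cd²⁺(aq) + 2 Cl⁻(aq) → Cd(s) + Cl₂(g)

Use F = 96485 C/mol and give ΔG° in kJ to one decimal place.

As written, Cd²⁺/Cd is reduced (cathode) and Cl₂/Cl⁻ is oxidised (anode), so E°cell = (-0.40) − (+1.38) = -1.78 V.
Balancing electrons gives n = 2.
ΔG° = −nFE° = −(2)(96485)(-1.78) = 343,487 J = +343.5 kJ.

+343.5 kJ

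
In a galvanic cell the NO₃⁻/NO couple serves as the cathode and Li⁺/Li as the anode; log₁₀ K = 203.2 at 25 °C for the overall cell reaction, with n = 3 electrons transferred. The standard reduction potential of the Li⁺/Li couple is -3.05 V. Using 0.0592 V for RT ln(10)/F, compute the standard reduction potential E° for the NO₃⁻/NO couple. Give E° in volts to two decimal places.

E°cell = (0.0592/n)·log K = (0.0592/3)(203.2) = +4.010 V.
Since NO₃⁻/NO is the cathode and Li⁺/Li the anode, E°cell = E°(NO₃⁻/NO) − E°(Li⁺/Li).
So E°(NO₃⁻/NO) = E°cell + E°(Li⁺/Li) = +4.010 + (-3.05) = +0.96 V.

+0.96 V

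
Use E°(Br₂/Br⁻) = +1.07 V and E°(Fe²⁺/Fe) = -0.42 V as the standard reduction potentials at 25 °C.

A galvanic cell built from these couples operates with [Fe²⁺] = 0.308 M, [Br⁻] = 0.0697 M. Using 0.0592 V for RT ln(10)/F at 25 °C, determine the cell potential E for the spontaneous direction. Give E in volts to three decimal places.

Br₂/Br⁻ is the cathode (higher E°), Fe²⁺/Fe the anode: E°cell = +1.07 − (-0.42) = +1.49 V, n = 2.
Overall: Br₂(l) + Fe(s) → 2 Br⁻(aq) + Fe²⁺(aq)
Q = [Br⁻]^2·[Fe²⁺]; log Q = -2.825.
E = E° − (0.0592/n) log Q = +1.49 − (0.0592/2)(-2.825) = +1.574 V.

+1.574 V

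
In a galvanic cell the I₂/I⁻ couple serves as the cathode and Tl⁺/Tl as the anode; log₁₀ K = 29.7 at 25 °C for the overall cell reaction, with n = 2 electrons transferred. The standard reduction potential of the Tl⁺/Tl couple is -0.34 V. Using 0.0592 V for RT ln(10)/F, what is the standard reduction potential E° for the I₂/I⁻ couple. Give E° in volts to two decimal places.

E°cell = (0.0592/n)·log K = (0.0592/2)(29.7) = +0.879 V.
Since I₂/I⁻ is the cathode and Tl⁺/Tl the anode, E°cell = E°(I₂/I⁻) − E°(Tl⁺/Tl).
So E°(I₂/I⁻) = E°cell + E°(Tl⁺/Tl) = +0.879 + (-0.34) = +0.54 V.

+0.54 V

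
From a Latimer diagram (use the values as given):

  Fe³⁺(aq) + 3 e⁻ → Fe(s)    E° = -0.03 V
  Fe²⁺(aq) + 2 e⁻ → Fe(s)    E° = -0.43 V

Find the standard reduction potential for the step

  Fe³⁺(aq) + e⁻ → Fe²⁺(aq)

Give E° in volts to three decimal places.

Sequential free energies add, so n₃E°₃ = n₁E°₁ + n₂E°₂.
With n₃ = 3, and the known step contributing 2×(-0.43) V, the unknown satisfies 1·E° = 3×(-0.03) − 2×(-0.43) = +0.770.
E° = +0.770 / 1 = +0.770 V.

+0.770 V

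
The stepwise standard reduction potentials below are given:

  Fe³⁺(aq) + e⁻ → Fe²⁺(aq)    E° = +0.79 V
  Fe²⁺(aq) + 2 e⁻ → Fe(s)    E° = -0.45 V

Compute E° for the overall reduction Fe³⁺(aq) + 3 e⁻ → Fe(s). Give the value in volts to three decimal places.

Standard free energies of sequential steps add: ΔG°₃ = ΔG°₁ + ΔG°₂, so n₃E°₃ = n₁E°₁ + n₂E°₂.
E°₃ = (1×+0.79 + 2×-0.45) / 3 = (-0.110) / 3 = -0.037 V.

-0.037 V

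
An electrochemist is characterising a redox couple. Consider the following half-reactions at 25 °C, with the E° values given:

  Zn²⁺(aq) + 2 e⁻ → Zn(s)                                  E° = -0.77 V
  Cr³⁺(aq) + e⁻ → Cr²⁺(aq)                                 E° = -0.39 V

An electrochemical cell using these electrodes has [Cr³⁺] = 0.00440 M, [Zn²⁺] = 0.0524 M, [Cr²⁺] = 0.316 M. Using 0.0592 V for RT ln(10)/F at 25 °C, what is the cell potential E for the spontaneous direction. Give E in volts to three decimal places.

Cr³⁺/Cr²⁺ is the cathode (higher E°), Zn²⁺/Zn the anode: E°cell = -0.39 − (-0.77) = +0.38 V, n = 2.
Overall: 2 Cr³⁺(aq) + Zn(s) → 2 Cr²⁺(aq) + Zn²⁺(aq)
Q = [Cr²⁺]^2·[Zn²⁺] / ([Cr³⁺]^2); log Q = 2.432.
E = E° − (0.0592/n) log Q = +0.38 − (0.0592/2)(2.432) = +0.308 V.

+0.308 V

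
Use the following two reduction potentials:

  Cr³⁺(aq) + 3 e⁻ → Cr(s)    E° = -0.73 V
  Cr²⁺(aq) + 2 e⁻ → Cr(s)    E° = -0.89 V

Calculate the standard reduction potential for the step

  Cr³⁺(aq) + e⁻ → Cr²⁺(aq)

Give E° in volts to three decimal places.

Sequential free energies add, so n₃E°₃ = n₁E°₁ + n₂E°₂.
With n₃ = 3, and the known step contributing 2×(-0.89) V, the unknown satisfies 1·E° = 3×(-0.73) − 2×(-0.89) = -0.410.
E° = -0.410 / 1 = -0.410 V.

-0.410 V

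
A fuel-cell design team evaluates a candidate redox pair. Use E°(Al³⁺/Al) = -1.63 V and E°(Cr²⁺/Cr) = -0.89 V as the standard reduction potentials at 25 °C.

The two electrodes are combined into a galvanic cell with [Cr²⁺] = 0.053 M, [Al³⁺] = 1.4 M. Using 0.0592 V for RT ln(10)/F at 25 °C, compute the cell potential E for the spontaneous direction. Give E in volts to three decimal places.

Cr²⁺/Cr is the cathode (higher E°), Al³⁺/Al the anode: E°cell = -0.89 − (-1.63) = +0.74 V, n = 6.
Overall: 3 Cr²⁺(aq) + 2 Al(s) → 3 Cr(s) + 2 Al³⁺(aq)
Q = [Al³⁺]^2 / ([Cr²⁺]^3); log Q = 4.119.
E = E° − (0.0592/n) log Q = +0.74 − (0.0592/6)(4.119) = +0.699 V.

+0.699 V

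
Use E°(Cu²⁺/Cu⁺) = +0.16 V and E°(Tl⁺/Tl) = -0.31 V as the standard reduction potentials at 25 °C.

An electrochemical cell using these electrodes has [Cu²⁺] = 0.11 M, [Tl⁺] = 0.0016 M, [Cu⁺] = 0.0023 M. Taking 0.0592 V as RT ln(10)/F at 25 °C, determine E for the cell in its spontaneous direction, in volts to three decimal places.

+0.735 V

Cu²⁺/Cu⁺ is the cathode (higher E°), Tl⁺/Tl the anode: E°cell = +0.16 − (-0.31) = +0.47 V, n = 1.
Overall: Cu²⁺(aq) + Tl(s) → Cu⁺(aq) + Tl⁺(aq)
Q = [Cu⁺]·[Tl⁺] / ([Cu²⁺]); log Q = -4.476.
E = E° − (0.0592/n) log Q = +0.47 − (0.0592/1)(-4.476) = +0.735 V.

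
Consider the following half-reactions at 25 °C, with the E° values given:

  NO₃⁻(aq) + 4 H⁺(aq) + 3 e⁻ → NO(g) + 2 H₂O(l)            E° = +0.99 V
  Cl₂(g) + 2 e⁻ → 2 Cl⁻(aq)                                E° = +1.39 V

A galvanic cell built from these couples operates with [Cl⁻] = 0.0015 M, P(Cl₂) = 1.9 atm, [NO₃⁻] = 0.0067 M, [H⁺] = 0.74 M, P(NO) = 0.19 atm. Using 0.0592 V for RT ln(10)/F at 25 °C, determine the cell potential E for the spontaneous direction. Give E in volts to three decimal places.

+0.614 V

Cl₂/Cl⁻ is the cathode (higher E°), NO₃⁻/NO the anode: E°cell = +1.39 − (+0.99) = +0.40 V, n = 6.
Overall: 3 Cl₂(g) + 2 NO(g) + 4 H₂O(l) → 6 Cl⁻(aq) + 2 NO₃⁻(aq) + 8 H⁺(aq)
Q = [Cl⁻]^6·[NO₃⁻]^2·[H⁺]^8 / (P(Cl₂)^3·P(NO)^2); log Q = -21.731.
E = E° − (0.0592/n) log Q = +0.40 − (0.0592/6)(-21.731) = +0.614 V.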